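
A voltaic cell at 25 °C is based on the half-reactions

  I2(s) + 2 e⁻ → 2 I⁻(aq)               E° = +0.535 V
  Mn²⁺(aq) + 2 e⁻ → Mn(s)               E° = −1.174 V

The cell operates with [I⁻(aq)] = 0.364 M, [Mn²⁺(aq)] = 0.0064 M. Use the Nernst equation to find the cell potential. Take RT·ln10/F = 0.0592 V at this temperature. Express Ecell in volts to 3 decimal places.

I₂/I⁻ is reduced (cathode, E° = +0.535 V) and Mn²⁺/Mn is oxidized (anode).
E°cell = +0.535 − (−1.174) = +1.709 V, with n = 2 electrons transferred.
Balancing gives I2(s) + Mn(s) → 2 I⁻(aq) + Mn²⁺(aq); hence Q = [I⁻(aq)]^2·[Mn²⁺(aq)] = 0.000848 (log Q = −3.072).
By the Nernst equation, E = +1.709 − (0.0592/2)·(−3.072) = +1.800 V.

+1.800 V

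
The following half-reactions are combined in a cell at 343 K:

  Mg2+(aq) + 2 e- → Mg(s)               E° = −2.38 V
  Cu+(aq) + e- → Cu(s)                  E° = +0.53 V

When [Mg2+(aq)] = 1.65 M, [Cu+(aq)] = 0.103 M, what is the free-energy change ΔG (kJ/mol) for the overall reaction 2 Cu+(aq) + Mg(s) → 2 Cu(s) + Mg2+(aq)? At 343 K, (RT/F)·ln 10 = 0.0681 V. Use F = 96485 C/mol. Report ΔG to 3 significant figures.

With Cu⁺/Cu reduced at the cathode, E°cell = +0.53 − (−2.38) = +2.91 V and n = 2.
The reaction quotient is [Mg2+(aq)] / [Cu+(aq)]^2 = 156; by Nernst, E = +2.91 − (0.0681/2)(2.192) = +2.8354 V.
Then ΔG = −nFE = −2 × 96485 × +2.8354 J/mol = −547 kJ/mol.

−547 kJ/mol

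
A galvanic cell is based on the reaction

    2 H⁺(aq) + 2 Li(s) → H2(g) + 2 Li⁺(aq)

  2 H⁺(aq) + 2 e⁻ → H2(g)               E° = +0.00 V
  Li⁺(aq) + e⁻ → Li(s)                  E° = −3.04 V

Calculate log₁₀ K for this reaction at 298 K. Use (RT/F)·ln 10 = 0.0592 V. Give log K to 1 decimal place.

log K = 102.7

The 2H⁺/H₂ couple is reduced (cathode); E°cell = +0.00 − (−3.04) = +3.04 V with n = 2.
At equilibrium E = 0, so log K = nE°cell / 0.0592 = (2)(+3.04) / 0.0592 = 102.7.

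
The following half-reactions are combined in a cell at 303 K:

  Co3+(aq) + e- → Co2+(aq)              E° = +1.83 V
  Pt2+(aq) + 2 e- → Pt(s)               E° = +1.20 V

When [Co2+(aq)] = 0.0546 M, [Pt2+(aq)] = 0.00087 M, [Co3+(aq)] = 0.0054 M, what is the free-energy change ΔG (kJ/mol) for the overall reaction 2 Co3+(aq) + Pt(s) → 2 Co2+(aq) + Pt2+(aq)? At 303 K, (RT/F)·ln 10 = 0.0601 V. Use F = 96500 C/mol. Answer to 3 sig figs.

−128 kJ/mol

E°cell = +1.83 − (+1.20) = +0.63 V; the balanced reaction transfers n = 2 electrons.
Q = ([Co2+(aq)]^2·[Pt2+(aq)]) / [Co3+(aq)]^2 = 0.0889, so log Q = −1.051 and E = +0.63 − (0.0601/2)(−1.051) = +0.6616 V.
Then ΔG = −nFE = −2 × 96500 × +0.6616 J/mol = −128 kJ/mol.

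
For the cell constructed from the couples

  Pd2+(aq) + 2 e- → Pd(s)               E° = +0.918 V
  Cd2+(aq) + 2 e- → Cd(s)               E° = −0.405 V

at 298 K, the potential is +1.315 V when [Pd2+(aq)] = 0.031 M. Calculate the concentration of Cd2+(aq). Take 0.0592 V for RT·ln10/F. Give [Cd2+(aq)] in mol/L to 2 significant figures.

Pd²⁺/Pd is the cathode (higher E°); E°cell = +0.918 − (−0.405) = +1.323 V with n = 2.
Since E = E° − (0.0592/n)·log Q, log Q = n(E° − E)/0.0592 = 0.270.
Balancing electrons gives Pd2+(aq) + Cd(s) → Pd(s) + Cd2+(aq); thus Q = [Cd2+(aq)] / [Pd2+(aq)].
Isolating [Cd2+(aq)] in Q = 10^{0.270} yields log [Cd2+(aq)] = −1.239, i.e. 0.058 M.

0.058 M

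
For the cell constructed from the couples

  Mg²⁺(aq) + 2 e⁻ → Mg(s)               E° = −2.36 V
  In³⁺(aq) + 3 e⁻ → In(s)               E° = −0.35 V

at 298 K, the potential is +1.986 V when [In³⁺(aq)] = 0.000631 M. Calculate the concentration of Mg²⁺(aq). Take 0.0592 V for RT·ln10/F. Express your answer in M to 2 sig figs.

0.048 M

With In³⁺/In at the cathode and Mg²⁺/Mg at the anode, E°cell = −0.35 − (−2.36) = +2.01 V (n = 6).
From the Nernst equation, log Q = n(E° − E)/0.0592 = 6·(+2.01 − (+1.986))/0.0592 = 2.432.
Balancing electrons gives 2 In³⁺(aq) + 3 Mg(s) → 2 In(s) + 3 Mg²⁺(aq); thus Q = [Mg²⁺(aq)]^3 / [In³⁺(aq)]^2.
Isolating [Mg²⁺(aq)] in Q = 10^{2.432} yields log [Mg²⁺(aq)] = −1.323, i.e. 0.048 M.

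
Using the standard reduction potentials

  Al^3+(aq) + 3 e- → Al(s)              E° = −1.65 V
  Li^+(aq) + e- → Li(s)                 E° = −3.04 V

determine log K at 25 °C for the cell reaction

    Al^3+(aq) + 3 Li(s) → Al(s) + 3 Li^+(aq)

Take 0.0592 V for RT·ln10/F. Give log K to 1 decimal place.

log K = 70.4

The Al³⁺/Al couple is reduced (cathode); E°cell = −1.65 − (−3.04) = +1.39 V with n = 3.
At equilibrium E = 0, so log K = nE°cell / 0.0592 = (3)(+1.39) / 0.0592 = 70.4.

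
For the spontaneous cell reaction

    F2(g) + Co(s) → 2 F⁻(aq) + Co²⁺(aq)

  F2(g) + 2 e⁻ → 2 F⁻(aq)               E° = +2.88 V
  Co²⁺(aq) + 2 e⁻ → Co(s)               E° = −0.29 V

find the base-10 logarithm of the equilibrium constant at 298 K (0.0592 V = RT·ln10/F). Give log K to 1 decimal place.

The F₂/F⁻ couple is reduced (cathode); E°cell = +2.88 − (−0.29) = +3.17 V with n = 2.
At equilibrium E = 0, so log K = nE°cell / 0.0592 = (2)(+3.17) / 0.0592 = 107.1.

log K = 107.1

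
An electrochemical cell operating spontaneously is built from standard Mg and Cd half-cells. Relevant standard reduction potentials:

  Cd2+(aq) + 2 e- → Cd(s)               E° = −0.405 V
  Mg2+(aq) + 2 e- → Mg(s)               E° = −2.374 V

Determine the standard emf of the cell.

Of the two couples in this cell, the one with the more positive reduction potential is reduced at the cathode: here that is Cd²⁺/Cd (−0.405 V); Mg²⁺/Mg (−2.374 V) is the anode.
E°cell = E°(cathode) − E°(anode) = −0.405 − (−2.374) = +1.969 V.

+1.969 V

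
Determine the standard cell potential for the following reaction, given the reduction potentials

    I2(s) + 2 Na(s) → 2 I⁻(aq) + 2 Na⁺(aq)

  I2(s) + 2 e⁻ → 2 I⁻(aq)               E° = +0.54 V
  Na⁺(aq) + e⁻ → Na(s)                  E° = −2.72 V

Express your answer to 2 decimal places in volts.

+3.26 V

I2(s) gains electrons, so the I₂/I⁻ couple is the cathode; the Na⁺/Na couple is the anode.
E°cell = E°(cathode) − E°(anode) = +0.54 − (−2.72) = +3.26 V.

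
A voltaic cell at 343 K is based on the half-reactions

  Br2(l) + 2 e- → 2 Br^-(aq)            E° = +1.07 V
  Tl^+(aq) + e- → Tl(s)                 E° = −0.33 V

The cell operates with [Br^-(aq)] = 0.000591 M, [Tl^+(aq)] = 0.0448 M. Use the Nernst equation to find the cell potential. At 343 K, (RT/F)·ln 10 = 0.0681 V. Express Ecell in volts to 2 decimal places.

+1.71 V

Br₂/Br⁻ is reduced (cathode, E° = +1.07 V) and Tl⁺/Tl is oxidized (anode).
E°cell = +1.07 − (−0.33) = +1.40 V, with n = 2 electrons transferred.
Balancing gives Br2(l) + 2 Tl(s) → 2 Br^-(aq) + 2 Tl^+(aq); hence Q = [Br^-(aq)]^2·[Tl^+(aq)]^2 = 7.01×10^−10 (log Q = −9.154).
By the Nernst equation, E = +1.40 − (0.0681/2)·(−9.154) = +1.71 V.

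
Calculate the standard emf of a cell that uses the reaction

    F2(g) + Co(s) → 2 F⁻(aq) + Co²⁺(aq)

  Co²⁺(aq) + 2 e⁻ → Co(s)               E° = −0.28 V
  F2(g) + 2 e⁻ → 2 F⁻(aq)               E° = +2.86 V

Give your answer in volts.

In the reaction as written, F2(g) is reduced (cathode) and Co²⁺(aq) is produced by oxidation at the anode.
E°cell = E°(cathode) − E°(anode) = +2.86 − (−0.28) = +3.14 V.

+3.14 V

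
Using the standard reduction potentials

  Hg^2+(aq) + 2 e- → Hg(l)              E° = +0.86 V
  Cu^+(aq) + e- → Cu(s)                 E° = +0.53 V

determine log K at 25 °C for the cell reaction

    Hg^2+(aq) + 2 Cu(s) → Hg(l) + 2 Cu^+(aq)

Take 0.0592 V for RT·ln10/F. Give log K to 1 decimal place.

The Hg²⁺/Hg couple is reduced (cathode); E°cell = +0.86 − (+0.53) = +0.33 V with n = 2.
At equilibrium E = 0, so log K = nE°cell / 0.0592 = (2)(+0.33) / 0.0592 = 11.1.

log K = 11.1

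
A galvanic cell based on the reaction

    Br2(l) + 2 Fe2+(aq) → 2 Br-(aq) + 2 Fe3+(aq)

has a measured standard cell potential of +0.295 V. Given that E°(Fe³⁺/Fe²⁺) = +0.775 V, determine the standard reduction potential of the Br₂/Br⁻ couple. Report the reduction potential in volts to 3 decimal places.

In the reaction as written the Br₂/Br⁻ couple is reduced (cathode) and Fe³⁺/Fe²⁺ is oxidized (anode), so E°cell = E°(Br₂/Br⁻) − E°(Fe³⁺/Fe²⁺).
E°(Br₂/Br⁻) = E°cell + E°(anode) = +0.295 + (+0.775) = +1.070 V.

+1.070 V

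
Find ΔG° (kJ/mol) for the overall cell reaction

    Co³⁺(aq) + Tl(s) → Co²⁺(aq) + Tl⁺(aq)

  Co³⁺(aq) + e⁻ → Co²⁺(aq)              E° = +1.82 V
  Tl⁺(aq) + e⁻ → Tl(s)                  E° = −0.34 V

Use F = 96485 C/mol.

In the reaction as written Co³⁺(aq) is reduced, so the Co³⁺/Co²⁺ couple is the cathode and Tl⁺/Tl is the anode.
E°cell = +1.82 − (−0.34) = +2.16 V; balancing electrons gives n = 1.
ΔG° = −nFE°cell = −(1)(96485)(+2.16) J/mol = −208 kJ/mol.

−208 kJ/mol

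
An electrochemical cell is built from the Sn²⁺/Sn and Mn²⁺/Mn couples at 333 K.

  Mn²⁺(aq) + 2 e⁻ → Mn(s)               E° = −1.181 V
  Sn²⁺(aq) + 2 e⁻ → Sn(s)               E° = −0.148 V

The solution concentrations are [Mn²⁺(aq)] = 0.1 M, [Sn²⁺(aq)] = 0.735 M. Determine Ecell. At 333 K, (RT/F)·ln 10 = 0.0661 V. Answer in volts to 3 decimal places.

+1.062 V

Since E°(Sn²⁺/Sn) > E°(Mn²⁺/Mn), Sn²⁺/Sn serves as the cathode.
E°cell = −0.148 − (−1.181) = +1.033 V, with n = 2 electrons transferred.
Balancing gives Sn²⁺(aq) + Mn(s) → Sn(s) + Mn²⁺(aq); hence Q = [Mn²⁺(aq)] / [Sn²⁺(aq)] = 0.136 (log Q = −0.866).
E = E° − (0.0661/n)·log Q = +1.033 − (0.0661/2)(−0.866) = +1.062 V.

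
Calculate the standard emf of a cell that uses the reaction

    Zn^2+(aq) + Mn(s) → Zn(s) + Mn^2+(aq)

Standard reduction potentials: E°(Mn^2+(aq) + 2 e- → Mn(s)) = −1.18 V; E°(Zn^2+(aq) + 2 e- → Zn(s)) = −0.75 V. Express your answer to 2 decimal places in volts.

In the reaction as written, Zn^2+(aq) is reduced (cathode) and Mn^2+(aq) is produced by oxidation at the anode.
E°cell = E°(cathode) − E°(anode) = −0.75 − (−1.18) = +0.43 V.

+0.43 V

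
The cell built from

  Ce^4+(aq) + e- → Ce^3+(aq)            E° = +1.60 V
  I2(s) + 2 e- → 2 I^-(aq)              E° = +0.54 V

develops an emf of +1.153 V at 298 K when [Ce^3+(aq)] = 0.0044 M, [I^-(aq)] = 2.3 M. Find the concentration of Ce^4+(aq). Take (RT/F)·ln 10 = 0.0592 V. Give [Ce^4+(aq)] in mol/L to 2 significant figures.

The Ce⁴⁺/Ce³⁺ couple has the larger reduction potential, so it is the cathode: E°cell = +1.60 − (+0.54) = +1.06 V and n = 2.
From the Nernst equation, log Q = n(E° − E)/0.0592 = 2·(+1.06 − (+1.153))/0.0592 = −3.142.
For 2 Ce^4+(aq) + 2 I^-(aq) → 2 Ce^3+(aq) + I2(s), the reaction quotient is Q = [Ce^3+(aq)]^2 / ([Ce^4+(aq)]^2·[I^-(aq)]^2).
Substituting the known concentrations and solving, log [Ce^4+(aq)] = −1.147 and [Ce^4+(aq)] = 0.071 M.

0.071 M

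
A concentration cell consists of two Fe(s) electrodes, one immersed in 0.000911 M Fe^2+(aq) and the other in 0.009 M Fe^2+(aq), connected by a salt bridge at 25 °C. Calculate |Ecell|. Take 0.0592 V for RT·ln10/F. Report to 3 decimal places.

For a concentration cell E°cell = 0, since both electrodes use the same couple.
The compartment with the higher Fe^2+(aq) concentration (0.009 M) acts as the cathode; ions are reduced there and produced at the dilute (0.000911 M) anode.
With n = 2, Ecell = −(0.0592/2)·log([dilute]/[conc]) = −(0.0592/2)·log(0.000911/0.009) = +0.029 V.

0.029 V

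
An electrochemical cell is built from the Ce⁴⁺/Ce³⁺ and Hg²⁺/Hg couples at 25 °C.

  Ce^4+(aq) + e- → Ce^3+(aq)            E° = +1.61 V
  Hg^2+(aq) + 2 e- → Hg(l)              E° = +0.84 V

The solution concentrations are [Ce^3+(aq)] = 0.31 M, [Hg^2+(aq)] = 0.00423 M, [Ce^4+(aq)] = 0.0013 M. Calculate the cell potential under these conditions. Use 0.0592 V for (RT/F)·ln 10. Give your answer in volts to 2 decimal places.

+0.70 V

The Ce⁴⁺/Ce³⁺ couple has the more positive E°, so it is the cathode; Hg²⁺/Hg is the anode.
E°cell = E°cat − E°an = +1.61 − (+0.84) = +0.77 V; n = 2.
For the overall reaction 2 Ce^4+(aq) + Hg(l) → 2 Ce^3+(aq) + Hg^2+(aq), Q = ([Ce^3+(aq)]^2·[Hg^2+(aq)]) / [Ce^4+(aq)]^2 = 241, giving log Q = 2.381.
Applying E = E° − (RT ln10/nF)·log Q gives +0.77 − (0.0592/2)(2.381) = +0.70 V.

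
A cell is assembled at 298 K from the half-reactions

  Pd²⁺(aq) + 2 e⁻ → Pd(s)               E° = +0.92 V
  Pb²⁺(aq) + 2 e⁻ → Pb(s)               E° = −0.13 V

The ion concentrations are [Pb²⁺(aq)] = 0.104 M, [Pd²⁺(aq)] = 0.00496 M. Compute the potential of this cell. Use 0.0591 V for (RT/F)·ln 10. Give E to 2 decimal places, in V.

+1.01 V

Since E°(Pd²⁺/Pd) > E°(Pb²⁺/Pb), Pd²⁺/Pd serves as the cathode.
The standard potential is +0.92 − (−0.13) = +1.05 V and the balanced reaction transfers n = 2 electrons.
The balanced reaction is Pd²⁺(aq) + Pb(s) → Pd(s) + Pb²⁺(aq), so Q = [Pb²⁺(aq)] / [Pd²⁺(aq)] = 21 and log Q = 1.322.
Applying E = E° − (RT ln10/nF)·log Q gives +1.05 − (0.0591/2)(1.322) = +1.01 V.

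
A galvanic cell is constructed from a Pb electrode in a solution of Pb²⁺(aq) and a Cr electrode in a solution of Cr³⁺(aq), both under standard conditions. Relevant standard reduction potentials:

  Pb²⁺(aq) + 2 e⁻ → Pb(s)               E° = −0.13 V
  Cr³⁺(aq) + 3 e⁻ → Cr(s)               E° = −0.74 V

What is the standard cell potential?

+0.61 V

The Pb²⁺/Pb couple has the higher E°, so Pb ion is reduced (cathode) and Cr is oxidized (anode).
E°cell = E°(cathode) − E°(anode) = −0.13 − (−0.74) = +0.61 V.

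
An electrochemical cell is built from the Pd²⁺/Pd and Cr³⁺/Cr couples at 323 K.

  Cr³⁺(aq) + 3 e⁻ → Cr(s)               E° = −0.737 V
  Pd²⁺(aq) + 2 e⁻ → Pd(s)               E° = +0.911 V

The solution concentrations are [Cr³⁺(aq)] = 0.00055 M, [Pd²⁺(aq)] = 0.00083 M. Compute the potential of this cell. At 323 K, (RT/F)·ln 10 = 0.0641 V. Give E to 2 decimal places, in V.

Since E°(Pd²⁺/Pd) > E°(Cr³⁺/Cr), Pd²⁺/Pd serves as the cathode.
The standard potential is +0.911 − (−0.737) = +1.648 V and the balanced reaction transfers n = 6 electrons.
For the overall reaction 3 Pd²⁺(aq) + 2 Cr(s) → 3 Pd(s) + 2 Cr³⁺(aq), Q = [Cr³⁺(aq)]^2 / [Pd²⁺(aq)]^3 = 529, giving log Q = 2.723.
By the Nernst equation, E = +1.648 − (0.0641/6)·(2.723) = +1.62 V.

+1.62 V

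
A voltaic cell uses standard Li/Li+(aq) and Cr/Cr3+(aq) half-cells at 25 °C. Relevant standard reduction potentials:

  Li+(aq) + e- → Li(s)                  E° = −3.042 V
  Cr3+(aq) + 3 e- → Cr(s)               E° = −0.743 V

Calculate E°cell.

The Cr³⁺/Cr couple has the higher E°, so Cr ion is reduced (cathode) and Li is oxidized (anode).
E°cell = E°(cathode) − E°(anode) = −0.743 − (−3.042) = +2.299 V.

+2.299 V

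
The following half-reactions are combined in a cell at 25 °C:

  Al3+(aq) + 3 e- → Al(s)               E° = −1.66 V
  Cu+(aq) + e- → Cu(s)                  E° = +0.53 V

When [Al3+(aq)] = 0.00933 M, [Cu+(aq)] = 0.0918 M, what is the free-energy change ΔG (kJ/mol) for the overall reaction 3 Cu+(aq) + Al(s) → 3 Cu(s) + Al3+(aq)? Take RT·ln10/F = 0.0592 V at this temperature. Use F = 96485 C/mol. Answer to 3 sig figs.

The standard cell potential is +0.53 − (−1.66) = +2.19 V, with n = 3 electrons in the balanced equation.
Q = [Al3+(aq)] / [Cu+(aq)]^3 = 12.1, so log Q = 1.081 and E = +2.19 − (0.0592/3)(1.081) = +2.1687 V.
Finally ΔG = −nFE = −(3)(96485 C/mol)(+2.1687 V) = −628 kJ/mol.

−628 kJ/mol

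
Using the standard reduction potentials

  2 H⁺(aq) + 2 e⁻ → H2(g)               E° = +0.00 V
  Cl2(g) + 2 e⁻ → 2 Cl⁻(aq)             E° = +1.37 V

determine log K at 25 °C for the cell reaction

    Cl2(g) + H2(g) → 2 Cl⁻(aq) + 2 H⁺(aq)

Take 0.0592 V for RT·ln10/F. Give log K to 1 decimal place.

The Cl₂/Cl⁻ couple is reduced (cathode); E°cell = +1.37 − (+0.00) = +1.37 V with n = 2.
At equilibrium E = 0, so log K = nE°cell / 0.0592 = (2)(+1.37) / 0.0592 = 46.3.

log K = 46.3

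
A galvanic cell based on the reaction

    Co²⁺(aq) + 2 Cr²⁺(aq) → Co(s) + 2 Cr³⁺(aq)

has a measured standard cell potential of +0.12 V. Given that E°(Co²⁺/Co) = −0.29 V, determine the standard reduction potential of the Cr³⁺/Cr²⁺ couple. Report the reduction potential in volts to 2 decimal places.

In the reaction as written the Co²⁺/Co couple is reduced (cathode) and Cr³⁺/Cr²⁺ is oxidized (anode), so E°cell = E°(Co²⁺/Co) − E°(Cr³⁺/Cr²⁺).
E°(Cr³⁺/Cr²⁺) = E°(cathode) − E°cell = −0.29 − (+0.12) = −0.41 V.

−0.41 V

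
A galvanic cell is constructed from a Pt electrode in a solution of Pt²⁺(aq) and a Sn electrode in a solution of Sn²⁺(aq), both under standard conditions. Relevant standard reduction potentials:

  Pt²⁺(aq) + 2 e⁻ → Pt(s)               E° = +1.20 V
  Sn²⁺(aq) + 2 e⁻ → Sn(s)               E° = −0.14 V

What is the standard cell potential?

+1.34 V

The Pt²⁺/Pt couple has the higher E°, so Pt ion is reduced (cathode) and Sn is oxidized (anode).
E°cell = E°(cathode) − E°(anode) = +1.20 − (−0.14) = +1.34 V.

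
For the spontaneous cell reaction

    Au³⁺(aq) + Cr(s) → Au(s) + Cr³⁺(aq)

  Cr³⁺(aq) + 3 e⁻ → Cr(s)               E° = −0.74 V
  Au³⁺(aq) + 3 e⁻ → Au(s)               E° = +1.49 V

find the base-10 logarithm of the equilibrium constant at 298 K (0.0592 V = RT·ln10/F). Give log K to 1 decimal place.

log K = 113.0

The Au³⁺/Au couple is reduced (cathode); E°cell = +1.49 − (−0.74) = +2.23 V with n = 3.
At equilibrium E = 0, so log K = nE°cell / 0.0592 = (3)(+2.23) / 0.0592 = 113.0.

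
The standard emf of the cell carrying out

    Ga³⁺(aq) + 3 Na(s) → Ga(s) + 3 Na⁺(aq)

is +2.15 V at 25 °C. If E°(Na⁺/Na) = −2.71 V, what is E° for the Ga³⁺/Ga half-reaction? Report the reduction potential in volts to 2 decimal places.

−0.56 V

In the reaction as written the Ga³⁺/Ga couple is reduced (cathode) and Na⁺/Na is oxidized (anode), so E°cell = E°(Ga³⁺/Ga) − E°(Na⁺/Na).
E°(Ga³⁺/Ga) = E°cell + E°(anode) = +2.15 + (−2.71) = −0.56 V.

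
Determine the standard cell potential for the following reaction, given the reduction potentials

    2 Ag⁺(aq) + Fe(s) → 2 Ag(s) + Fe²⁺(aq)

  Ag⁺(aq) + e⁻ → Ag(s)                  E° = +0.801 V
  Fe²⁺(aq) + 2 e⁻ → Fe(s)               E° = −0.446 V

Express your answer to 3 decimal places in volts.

In the reaction as written, Ag⁺(aq) is reduced (cathode) and Fe²⁺(aq) is produced by oxidation at the anode.
E°cell = E°(cathode) − E°(anode) = +0.801 − (−0.446) = +1.247 V.

+1.247 V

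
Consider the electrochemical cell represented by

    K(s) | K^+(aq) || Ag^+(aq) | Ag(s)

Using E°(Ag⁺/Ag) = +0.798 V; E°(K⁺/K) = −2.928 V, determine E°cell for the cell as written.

By convention the left-hand electrode in cell notation is the anode (oxidation) and the right-hand electrode is the cathode (reduction).
E°cell = E°(right) − E°(left) = +0.798 − (−2.928) = +3.726 V.

+3.726 V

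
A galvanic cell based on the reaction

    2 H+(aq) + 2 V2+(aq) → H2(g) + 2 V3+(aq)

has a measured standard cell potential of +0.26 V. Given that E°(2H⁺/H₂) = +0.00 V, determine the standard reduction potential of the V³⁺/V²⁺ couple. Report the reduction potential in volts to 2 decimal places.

In the reaction as written the 2H⁺/H₂ couple is reduced (cathode) and V³⁺/V²⁺ is oxidized (anode), so E°cell = E°(2H⁺/H₂) − E°(V³⁺/V²⁺).
E°(V³⁺/V²⁺) = E°(cathode) − E°cell = +0.00 − (+0.26) = −0.26 V.

−0.26 V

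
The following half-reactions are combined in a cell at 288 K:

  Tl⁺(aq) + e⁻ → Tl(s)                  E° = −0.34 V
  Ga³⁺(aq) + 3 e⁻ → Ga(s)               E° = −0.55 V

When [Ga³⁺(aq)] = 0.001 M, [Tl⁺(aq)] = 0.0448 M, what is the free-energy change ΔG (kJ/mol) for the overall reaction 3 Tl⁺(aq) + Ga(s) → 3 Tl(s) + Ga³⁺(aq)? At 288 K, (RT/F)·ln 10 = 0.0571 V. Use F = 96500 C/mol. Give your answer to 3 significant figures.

−55.0 kJ/mol

E°cell = −0.34 − (−0.55) = +0.21 V; the balanced reaction transfers n = 3 electrons.
Here Q = [Ga³⁺(aq)] / [Tl⁺(aq)]^3 = 11.1 (log Q = 1.046), giving E = +0.21 − (0.0571/3)·(1.046) = +0.1901 V.
Then ΔG = −nFE = −3 × 96500 × +0.1901 J/mol = −55.0 kJ/mol.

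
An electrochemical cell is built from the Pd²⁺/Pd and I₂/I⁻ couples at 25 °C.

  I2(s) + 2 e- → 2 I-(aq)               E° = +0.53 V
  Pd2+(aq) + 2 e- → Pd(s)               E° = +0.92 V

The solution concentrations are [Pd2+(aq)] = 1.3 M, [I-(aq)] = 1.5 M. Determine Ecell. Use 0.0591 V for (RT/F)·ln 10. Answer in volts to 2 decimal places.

+0.40 V

Since E°(Pd²⁺/Pd) > E°(I₂/I⁻), Pd²⁺/Pd serves as the cathode.
E°cell = E°cat − E°an = +0.92 − (+0.53) = +0.39 V; n = 2.
Balancing gives Pd2+(aq) + 2 I-(aq) → Pd(s) + I2(s); hence Q = 1 / ([Pd2+(aq)]·[I-(aq)]^2) = 0.342 (log Q = −0.466).
Applying E = E° − (RT ln10/nF)·log Q gives +0.39 − (0.0591/2)(−0.466) = +0.40 V.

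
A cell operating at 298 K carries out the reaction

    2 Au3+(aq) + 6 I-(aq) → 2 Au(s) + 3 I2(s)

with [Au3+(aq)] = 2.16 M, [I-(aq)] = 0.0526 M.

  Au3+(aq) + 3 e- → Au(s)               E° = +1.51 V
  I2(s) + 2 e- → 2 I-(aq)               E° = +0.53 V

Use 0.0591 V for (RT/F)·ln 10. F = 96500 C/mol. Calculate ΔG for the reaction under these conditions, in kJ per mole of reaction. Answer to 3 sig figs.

With Au³⁺/Au reduced at the cathode, E°cell = +1.51 − (+0.53) = +0.98 V and n = 6.
The reaction quotient is 1 / ([Au3+(aq)]^2·[I-(aq)]^6) = 1.01×10^7; by Nernst, E = +0.98 − (0.0591/6)(7.005) = +0.9110 V.
Then ΔG = −nFE = −6 × 96500 × +0.9110 J/mol = −527 kJ/mol.

−527 kJ/mol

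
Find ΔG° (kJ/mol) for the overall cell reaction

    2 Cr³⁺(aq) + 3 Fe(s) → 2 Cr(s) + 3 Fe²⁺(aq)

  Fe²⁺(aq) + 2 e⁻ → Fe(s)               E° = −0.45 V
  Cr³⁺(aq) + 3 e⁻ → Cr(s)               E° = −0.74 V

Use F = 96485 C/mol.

+168 kJ/mol

In the reaction as written Cr³⁺(aq) is reduced, so the Cr³⁺/Cr couple is the cathode and Fe²⁺/Fe is the anode.
E°cell = −0.74 − (−0.45) = −0.29 V; balancing electrons gives n = 6.
ΔG° = −nFE°cell = −(6)(96485)(−0.29) J/mol = +168 kJ/mol.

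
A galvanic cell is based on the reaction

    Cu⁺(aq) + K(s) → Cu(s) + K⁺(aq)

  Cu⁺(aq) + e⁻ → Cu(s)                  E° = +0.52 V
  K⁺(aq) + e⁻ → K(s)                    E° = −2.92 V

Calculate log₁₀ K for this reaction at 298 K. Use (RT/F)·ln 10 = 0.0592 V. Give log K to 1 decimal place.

The Cu⁺/Cu couple is reduced (cathode); E°cell = +0.52 − (−2.92) = +3.44 V with n = 1.
At equilibrium E = 0, so log K = nE°cell / 0.0592 = (1)(+3.44) / 0.0592 = 58.1.

log K = 58.1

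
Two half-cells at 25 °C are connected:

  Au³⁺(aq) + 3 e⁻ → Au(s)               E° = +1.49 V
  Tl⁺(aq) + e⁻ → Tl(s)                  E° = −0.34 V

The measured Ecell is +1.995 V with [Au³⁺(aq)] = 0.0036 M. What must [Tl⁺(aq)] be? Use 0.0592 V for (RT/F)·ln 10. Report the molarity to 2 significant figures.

With Au³⁺/Au at the cathode and Tl⁺/Tl at the anode, E°cell = +1.49 − (−0.34) = +1.83 V (n = 3).
Rearranging E = E° − (0.0592/n)·log Q gives log Q = 3(+1.83 − (+1.995))/0.0592 = −8.361.
The balanced reaction is Au³⁺(aq) + 3 Tl(s) → Au(s) + 3 Tl⁺(aq), so Q = [Tl⁺(aq)]^3 / [Au³⁺(aq)].
Isolating [Tl⁺(aq)] in Q = 10^{−8.361} yields log [Tl⁺(aq)] = −3.602, i.e. 0.00025 M.

0.00025 M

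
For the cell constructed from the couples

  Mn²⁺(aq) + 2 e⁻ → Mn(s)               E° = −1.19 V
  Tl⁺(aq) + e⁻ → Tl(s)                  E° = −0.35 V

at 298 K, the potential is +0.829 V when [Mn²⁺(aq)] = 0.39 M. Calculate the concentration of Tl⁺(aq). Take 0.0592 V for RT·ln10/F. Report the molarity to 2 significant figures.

Tl⁺/Tl is the cathode (higher E°); E°cell = −0.35 − (−1.19) = +0.84 V with n = 2.
Since E = E° − (0.0592/n)·log Q, log Q = n(E° − E)/0.0592 = 0.372.
The balanced reaction is 2 Tl⁺(aq) + Mn(s) → 2 Tl(s) + Mn²⁺(aq), so Q = [Mn²⁺(aq)] / [Tl⁺(aq)]^2.
Substituting the known concentrations and solving, log [Tl⁺(aq)] = −0.390 and [Tl⁺(aq)] = 0.41 M.

0.41 M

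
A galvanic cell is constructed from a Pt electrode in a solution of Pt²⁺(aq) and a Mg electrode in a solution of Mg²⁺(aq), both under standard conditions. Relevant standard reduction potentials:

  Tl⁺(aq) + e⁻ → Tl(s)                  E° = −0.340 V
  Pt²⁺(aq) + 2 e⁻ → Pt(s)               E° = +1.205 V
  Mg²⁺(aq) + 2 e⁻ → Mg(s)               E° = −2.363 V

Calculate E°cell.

+3.568 V

The Pt²⁺/Pt couple has the higher E°, so Pt ion is reduced (cathode) and Mg is oxidized (anode).
E°cell = E°(cathode) − E°(anode) = +1.205 − (−2.363) = +3.568 V.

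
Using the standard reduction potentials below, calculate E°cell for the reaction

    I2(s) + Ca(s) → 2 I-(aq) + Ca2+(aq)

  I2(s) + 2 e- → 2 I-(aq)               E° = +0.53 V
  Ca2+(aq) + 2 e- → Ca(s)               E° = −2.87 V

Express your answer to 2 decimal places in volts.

In the reaction as written, I2(s) is reduced (cathode) and Ca2+(aq) is produced by oxidation at the anode.
E°cell = E°(cathode) − E°(anode) = +0.53 − (−2.87) = +3.40 V.

+3.40 V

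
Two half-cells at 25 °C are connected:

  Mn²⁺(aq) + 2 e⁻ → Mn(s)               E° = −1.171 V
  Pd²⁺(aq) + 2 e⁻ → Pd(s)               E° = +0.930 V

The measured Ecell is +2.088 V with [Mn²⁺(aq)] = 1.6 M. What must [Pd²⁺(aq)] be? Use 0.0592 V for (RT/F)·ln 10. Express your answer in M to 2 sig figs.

0.58 M

The Pd²⁺/Pd couple has the larger reduction potential, so it is the cathode: E°cell = +0.930 − (−1.171) = +2.101 V and n = 2.
Rearranging E = E° − (0.0592/n)·log Q gives log Q = 2(+2.101 − (+2.088))/0.0592 = 0.439.
Balancing electrons gives Pd²⁺(aq) + Mn(s) → Pd(s) + Mn²⁺(aq); thus Q = [Mn²⁺(aq)] / [Pd²⁺(aq)].
Solving for the unknown gives log [Pd²⁺(aq)] = −0.235, so [Pd²⁺(aq)] ≈ 0.58 M.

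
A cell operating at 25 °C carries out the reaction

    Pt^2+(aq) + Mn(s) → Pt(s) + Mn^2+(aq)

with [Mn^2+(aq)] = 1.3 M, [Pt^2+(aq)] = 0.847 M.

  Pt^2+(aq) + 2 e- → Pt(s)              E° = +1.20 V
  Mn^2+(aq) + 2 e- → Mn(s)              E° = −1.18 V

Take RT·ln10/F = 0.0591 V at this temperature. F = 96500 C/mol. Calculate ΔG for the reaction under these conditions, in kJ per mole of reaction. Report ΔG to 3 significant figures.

−458 kJ/mol

The standard cell potential is +1.20 − (−1.18) = +2.38 V, with n = 2 electrons in the balanced equation.
Q = [Mn^2+(aq)] / [Pt^2+(aq)] = 1.53, so log Q = 0.186 and E = +2.38 − (0.0591/2)(0.186) = +2.3745 V.
ΔG = −nFE = −(2)(96500)(+2.3745) J/mol = −458 kJ/mol.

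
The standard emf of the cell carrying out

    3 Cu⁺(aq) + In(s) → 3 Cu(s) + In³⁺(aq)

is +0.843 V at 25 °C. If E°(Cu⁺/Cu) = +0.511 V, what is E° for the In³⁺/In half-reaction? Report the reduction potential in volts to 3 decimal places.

−0.332 V

In the reaction as written the Cu⁺/Cu couple is reduced (cathode) and In³⁺/In is oxidized (anode), so E°cell = E°(Cu⁺/Cu) − E°(In³⁺/In).
E°(In³⁺/In) = E°(cathode) − E°cell = +0.511 − (+0.843) = −0.332 V.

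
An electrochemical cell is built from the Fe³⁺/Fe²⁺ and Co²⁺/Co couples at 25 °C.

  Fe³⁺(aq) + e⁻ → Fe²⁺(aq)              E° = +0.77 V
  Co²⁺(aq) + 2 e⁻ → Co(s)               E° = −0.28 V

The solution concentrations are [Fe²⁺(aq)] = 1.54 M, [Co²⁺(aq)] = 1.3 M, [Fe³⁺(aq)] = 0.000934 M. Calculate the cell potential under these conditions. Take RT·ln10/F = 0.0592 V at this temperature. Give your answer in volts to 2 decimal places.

Since E°(Fe³⁺/Fe²⁺) > E°(Co²⁺/Co), Fe³⁺/Fe²⁺ serves as the cathode.
E°cell = E°cat − E°an = +0.77 − (−0.28) = +1.05 V; n = 2.
The balanced reaction is 2 Fe³⁺(aq) + Co(s) → 2 Fe²⁺(aq) + Co²⁺(aq), so Q = ([Fe²⁺(aq)]^2·[Co²⁺(aq)]) / [Fe³⁺(aq)]^2 = 3.53×10^6 and log Q = 6.548.
By the Nernst equation, E = +1.05 − (0.0592/2)·(6.548) = +0.86 V.

+0.86 V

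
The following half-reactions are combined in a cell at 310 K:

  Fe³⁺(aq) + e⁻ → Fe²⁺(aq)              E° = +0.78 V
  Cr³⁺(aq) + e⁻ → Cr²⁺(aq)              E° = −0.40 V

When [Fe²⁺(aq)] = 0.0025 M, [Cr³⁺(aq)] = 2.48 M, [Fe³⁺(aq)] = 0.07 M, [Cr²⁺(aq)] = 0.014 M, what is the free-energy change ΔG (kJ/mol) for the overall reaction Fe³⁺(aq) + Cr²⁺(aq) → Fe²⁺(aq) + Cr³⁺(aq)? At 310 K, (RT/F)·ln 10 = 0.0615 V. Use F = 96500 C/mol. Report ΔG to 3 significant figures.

E°cell = +0.78 − (−0.40) = +1.18 V; the balanced reaction transfers n = 1 electron.
Q = ([Fe²⁺(aq)]·[Cr³⁺(aq)]) / ([Fe³⁺(aq)]·[Cr²⁺(aq)]) = 6.33, so log Q = 0.801 and E = +1.18 − (0.0615/1)(0.801) = +1.1307 V.
ΔG = −nFE = −(1)(96500)(+1.1307) J/mol = −109 kJ/mol.

−109 kJ/mol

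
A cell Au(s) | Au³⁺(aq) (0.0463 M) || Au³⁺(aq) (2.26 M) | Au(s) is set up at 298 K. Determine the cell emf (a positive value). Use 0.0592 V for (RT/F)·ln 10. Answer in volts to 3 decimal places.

0.033 V

For a concentration cell E°cell = 0, since both electrodes use the same couple.
The compartment with the higher Au³⁺(aq) concentration (2.26 M) acts as the cathode; ions are reduced there and produced at the dilute (0.0463 M) anode.
With n = 3, Ecell = −(0.0592/3)·log([dilute]/[conc]) = −(0.0592/3)·log(0.0463/2.26) = +0.033 V.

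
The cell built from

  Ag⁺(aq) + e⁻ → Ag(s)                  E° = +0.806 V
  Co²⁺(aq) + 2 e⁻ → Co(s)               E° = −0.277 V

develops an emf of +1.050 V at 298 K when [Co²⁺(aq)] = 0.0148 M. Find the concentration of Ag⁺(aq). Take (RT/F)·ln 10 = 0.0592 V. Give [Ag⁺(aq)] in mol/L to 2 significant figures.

0.034 M

With Ag⁺/Ag at the cathode and Co²⁺/Co at the anode, E°cell = +0.806 − (−0.277) = +1.083 V (n = 2).
From the Nernst equation, log Q = n(E° − E)/0.0592 = 2·(+1.083 − (+1.050))/0.0592 = 1.115.
Balancing electrons gives 2 Ag⁺(aq) + Co(s) → 2 Ag(s) + Co²⁺(aq); thus Q = [Co²⁺(aq)] / [Ag⁺(aq)]^2.
Isolating [Ag⁺(aq)] in Q = 10^{1.115} yields log [Ag⁺(aq)] = −1.472, i.e. 0.034 M.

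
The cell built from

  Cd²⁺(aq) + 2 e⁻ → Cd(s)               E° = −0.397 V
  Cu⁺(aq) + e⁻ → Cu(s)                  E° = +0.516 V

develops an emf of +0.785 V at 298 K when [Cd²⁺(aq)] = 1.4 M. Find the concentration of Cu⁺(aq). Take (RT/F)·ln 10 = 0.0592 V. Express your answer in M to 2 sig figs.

The Cu⁺/Cu couple has the larger reduction potential, so it is the cathode: E°cell = +0.516 − (−0.397) = +0.913 V and n = 2.
From the Nernst equation, log Q = n(E° − E)/0.0592 = 2·(+0.913 − (+0.785))/0.0592 = 4.324.
For 2 Cu⁺(aq) + Cd(s) → 2 Cu(s) + Cd²⁺(aq), the reaction quotient is Q = [Cd²⁺(aq)] / [Cu⁺(aq)]^2.
Isolating [Cu⁺(aq)] in Q = 10^{4.324} yields log [Cu⁺(aq)] = −2.089, i.e. 0.0081 M.

0.0081 M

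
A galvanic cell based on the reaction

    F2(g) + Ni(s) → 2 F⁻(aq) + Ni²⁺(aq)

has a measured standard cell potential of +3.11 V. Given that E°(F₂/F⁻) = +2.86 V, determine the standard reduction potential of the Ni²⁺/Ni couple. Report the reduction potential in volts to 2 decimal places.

In the reaction as written the F₂/F⁻ couple is reduced (cathode) and Ni²⁺/Ni is oxidized (anode), so E°cell = E°(F₂/F⁻) − E°(Ni²⁺/Ni).
E°(Ni²⁺/Ni) = E°(cathode) − E°cell = +2.86 − (+3.11) = −0.25 V.

−0.25 V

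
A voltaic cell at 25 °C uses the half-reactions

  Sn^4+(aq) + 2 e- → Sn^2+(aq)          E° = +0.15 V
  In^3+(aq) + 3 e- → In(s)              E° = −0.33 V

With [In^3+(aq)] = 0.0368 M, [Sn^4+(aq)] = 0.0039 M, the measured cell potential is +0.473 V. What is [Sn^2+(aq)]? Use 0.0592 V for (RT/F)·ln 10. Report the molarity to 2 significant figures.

Sn⁴⁺/Sn²⁺ is the cathode (higher E°); E°cell = +0.15 − (−0.33) = +0.48 V with n = 6.
From the Nernst equation, log Q = n(E° − E)/0.0592 = 6·(+0.48 − (+0.473))/0.0592 = 0.709.
Balancing electrons gives 3 Sn^4+(aq) + 2 In(s) → 3 Sn^2+(aq) + 2 In^3+(aq); thus Q = ([Sn^2+(aq)]^3·[In^3+(aq)]^2) / [Sn^4+(aq)]^3.
Isolating [Sn^2+(aq)] in Q = 10^{0.709} yields log [Sn^2+(aq)] = −1.217, i.e. 0.061 M.

0.061 M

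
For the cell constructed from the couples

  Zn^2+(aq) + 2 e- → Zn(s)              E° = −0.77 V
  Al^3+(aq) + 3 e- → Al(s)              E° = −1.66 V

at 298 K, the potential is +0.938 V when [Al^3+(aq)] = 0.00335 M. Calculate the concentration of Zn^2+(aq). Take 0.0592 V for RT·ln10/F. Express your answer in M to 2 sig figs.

The Zn²⁺/Zn couple has the larger reduction potential, so it is the cathode: E°cell = −0.77 − (−1.66) = +0.89 V and n = 6.
From the Nernst equation, log Q = n(E° − E)/0.0592 = 6·(+0.89 − (+0.938))/0.0592 = −4.865.
For 3 Zn^2+(aq) + 2 Al(s) → 3 Zn(s) + 2 Al^3+(aq), the reaction quotient is Q = [Al^3+(aq)]^2 / [Zn^2+(aq)]^3.
Solving for the unknown gives log [Zn^2+(aq)] = −0.028, so [Zn^2+(aq)] ≈ 0.94 M.

0.94 M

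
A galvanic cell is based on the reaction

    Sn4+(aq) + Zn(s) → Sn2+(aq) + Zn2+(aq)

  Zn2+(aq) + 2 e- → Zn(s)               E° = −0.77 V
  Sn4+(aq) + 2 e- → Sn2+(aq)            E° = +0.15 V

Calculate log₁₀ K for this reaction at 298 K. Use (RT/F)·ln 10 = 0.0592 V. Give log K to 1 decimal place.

log K = 31.1

The Sn⁴⁺/Sn²⁺ couple is reduced (cathode); E°cell = +0.15 − (−0.77) = +0.92 V with n = 2.
At equilibrium E = 0, so log K = nE°cell / 0.0592 = (2)(+0.92) / 0.0592 = 31.1.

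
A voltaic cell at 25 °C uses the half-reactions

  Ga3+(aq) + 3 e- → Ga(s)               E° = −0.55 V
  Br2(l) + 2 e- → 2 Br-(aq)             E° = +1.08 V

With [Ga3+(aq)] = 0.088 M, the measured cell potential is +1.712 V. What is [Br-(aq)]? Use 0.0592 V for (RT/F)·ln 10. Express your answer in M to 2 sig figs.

Br₂/Br⁻ is the cathode (higher E°); E°cell = +1.08 − (−0.55) = +1.63 V with n = 6.
From the Nernst equation, log Q = n(E° − E)/0.0592 = 6·(+1.63 − (+1.712))/0.0592 = −8.311.
For 3 Br2(l) + 2 Ga(s) → 6 Br-(aq) + 2 Ga3+(aq), the reaction quotient is Q = [Br-(aq)]^6·[Ga3+(aq)]^2.
Solving for the unknown gives log [Br-(aq)] = −1.033, so [Br-(aq)] ≈ 0.093 M.

0.093 M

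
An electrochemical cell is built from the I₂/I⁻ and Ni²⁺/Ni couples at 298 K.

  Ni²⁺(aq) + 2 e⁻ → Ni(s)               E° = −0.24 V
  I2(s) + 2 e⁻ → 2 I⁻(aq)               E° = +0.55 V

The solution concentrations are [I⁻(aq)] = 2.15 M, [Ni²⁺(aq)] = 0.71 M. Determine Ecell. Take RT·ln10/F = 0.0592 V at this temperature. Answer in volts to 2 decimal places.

+0.77 V

Since E°(I₂/I⁻) > E°(Ni²⁺/Ni), I₂/I⁻ serves as the cathode.
E°cell = E°cat − E°an = +0.55 − (−0.24) = +0.79 V; n = 2.
For the overall reaction I2(s) + Ni(s) → 2 I⁻(aq) + Ni²⁺(aq), Q = [I⁻(aq)]^2·[Ni²⁺(aq)] = 3.28, giving log Q = 0.516.
By the Nernst equation, E = +0.79 − (0.0592/2)·(0.516) = +0.77 V.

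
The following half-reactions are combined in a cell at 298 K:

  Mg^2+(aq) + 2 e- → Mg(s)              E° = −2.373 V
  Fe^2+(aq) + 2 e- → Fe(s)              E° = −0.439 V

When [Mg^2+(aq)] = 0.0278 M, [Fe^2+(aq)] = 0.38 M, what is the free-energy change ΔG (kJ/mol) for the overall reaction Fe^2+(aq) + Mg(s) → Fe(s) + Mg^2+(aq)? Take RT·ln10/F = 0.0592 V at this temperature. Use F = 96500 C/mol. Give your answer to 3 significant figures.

With Fe²⁺/Fe reduced at the cathode, E°cell = −0.439 − (−2.373) = +1.934 V and n = 2.
Here Q = [Mg^2+(aq)] / [Fe^2+(aq)] = 0.0732 (log Q = −1.136), giving E = +1.934 − (0.0592/2)·(−1.136) = +1.9676 V.
Then ΔG = −nFE = −2 × 96500 × +1.9676 J/mol = −380 kJ/mol.

−380 kJ/mol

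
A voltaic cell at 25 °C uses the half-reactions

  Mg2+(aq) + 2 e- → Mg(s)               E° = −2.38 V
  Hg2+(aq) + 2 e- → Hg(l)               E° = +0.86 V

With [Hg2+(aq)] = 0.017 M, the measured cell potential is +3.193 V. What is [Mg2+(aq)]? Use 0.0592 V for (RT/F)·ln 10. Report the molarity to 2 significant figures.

With Hg²⁺/Hg at the cathode and Mg²⁺/Mg at the anode, E°cell = +0.86 − (−2.38) = +3.24 V (n = 2).
Rearranging E = E° − (0.0592/n)·log Q gives log Q = 2(+3.24 − (+3.193))/0.0592 = 1.588.
The balanced reaction is Hg2+(aq) + Mg(s) → Hg(l) + Mg2+(aq), so Q = [Mg2+(aq)] / [Hg2+(aq)].
Isolating [Mg2+(aq)] in Q = 10^{1.588} yields log [Mg2+(aq)] = −0.182, i.e. 0.66 M.

0.66 M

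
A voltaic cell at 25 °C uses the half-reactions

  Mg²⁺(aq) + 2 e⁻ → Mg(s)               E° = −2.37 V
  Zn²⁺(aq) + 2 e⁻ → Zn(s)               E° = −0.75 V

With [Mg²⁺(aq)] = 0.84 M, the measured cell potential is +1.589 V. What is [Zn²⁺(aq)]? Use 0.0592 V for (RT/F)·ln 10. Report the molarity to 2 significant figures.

The Zn²⁺/Zn couple has the larger reduction potential, so it is the cathode: E°cell = −0.75 − (−2.37) = +1.62 V and n = 2.
From the Nernst equation, log Q = n(E° − E)/0.0592 = 2·(+1.62 − (+1.589))/0.0592 = 1.047.
Balancing electrons gives Zn²⁺(aq) + Mg(s) → Zn(s) + Mg²⁺(aq); thus Q = [Mg²⁺(aq)] / [Zn²⁺(aq)].
Substituting the known concentrations and solving, log [Zn²⁺(aq)] = −1.123 and [Zn²⁺(aq)] = 0.075 M.

0.075 M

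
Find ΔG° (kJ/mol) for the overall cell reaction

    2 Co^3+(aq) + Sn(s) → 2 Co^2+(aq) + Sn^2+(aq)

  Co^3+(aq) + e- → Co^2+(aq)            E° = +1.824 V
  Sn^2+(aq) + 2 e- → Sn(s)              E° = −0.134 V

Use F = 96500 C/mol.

−378 kJ/mol

In the reaction as written Co^3+(aq) is reduced, so the Co³⁺/Co²⁺ couple is the cathode and Sn²⁺/Sn is the anode.
E°cell = +1.824 − (−0.134) = +1.958 V; balancing electrons gives n = 2.
ΔG° = −nFE°cell = −(2)(96500)(+1.958) J/mol = −378 kJ/mol.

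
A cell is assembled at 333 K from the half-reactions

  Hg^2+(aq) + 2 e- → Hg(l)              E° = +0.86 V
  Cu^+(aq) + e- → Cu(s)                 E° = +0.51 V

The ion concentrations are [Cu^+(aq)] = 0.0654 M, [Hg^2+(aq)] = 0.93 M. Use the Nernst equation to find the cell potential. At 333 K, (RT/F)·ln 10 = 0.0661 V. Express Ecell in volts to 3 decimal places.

+0.427 V

Since E°(Hg²⁺/Hg) > E°(Cu⁺/Cu), Hg²⁺/Hg serves as the cathode.
The standard potential is +0.86 − (+0.51) = +0.35 V and the balanced reaction transfers n = 2 electrons.
The balanced reaction is Hg^2+(aq) + 2 Cu(s) → Hg(l) + 2 Cu^+(aq), so Q = [Cu^+(aq)]^2 / [Hg^2+(aq)] = 0.0046 and log Q = −2.337.
By the Nernst equation, E = +0.35 − (0.0661/2)·(−2.337) = +0.427 V.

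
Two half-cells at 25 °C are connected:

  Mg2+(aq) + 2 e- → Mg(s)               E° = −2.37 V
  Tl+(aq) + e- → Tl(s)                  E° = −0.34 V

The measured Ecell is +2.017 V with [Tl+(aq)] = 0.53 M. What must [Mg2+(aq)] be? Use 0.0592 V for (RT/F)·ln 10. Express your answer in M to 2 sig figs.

0.77 M

The Tl⁺/Tl couple has the larger reduction potential, so it is the cathode: E°cell = −0.34 − (−2.37) = +2.03 V and n = 2.
From the Nernst equation, log Q = n(E° − E)/0.0592 = 2·(+2.03 − (+2.017))/0.0592 = 0.439.
The balanced reaction is 2 Tl+(aq) + Mg(s) → 2 Tl(s) + Mg2+(aq), so Q = [Mg2+(aq)] / [Tl+(aq)]^2.
Solving for the unknown gives log [Mg2+(aq)] = −0.112, so [Mg2+(aq)] ≈ 0.77 M.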